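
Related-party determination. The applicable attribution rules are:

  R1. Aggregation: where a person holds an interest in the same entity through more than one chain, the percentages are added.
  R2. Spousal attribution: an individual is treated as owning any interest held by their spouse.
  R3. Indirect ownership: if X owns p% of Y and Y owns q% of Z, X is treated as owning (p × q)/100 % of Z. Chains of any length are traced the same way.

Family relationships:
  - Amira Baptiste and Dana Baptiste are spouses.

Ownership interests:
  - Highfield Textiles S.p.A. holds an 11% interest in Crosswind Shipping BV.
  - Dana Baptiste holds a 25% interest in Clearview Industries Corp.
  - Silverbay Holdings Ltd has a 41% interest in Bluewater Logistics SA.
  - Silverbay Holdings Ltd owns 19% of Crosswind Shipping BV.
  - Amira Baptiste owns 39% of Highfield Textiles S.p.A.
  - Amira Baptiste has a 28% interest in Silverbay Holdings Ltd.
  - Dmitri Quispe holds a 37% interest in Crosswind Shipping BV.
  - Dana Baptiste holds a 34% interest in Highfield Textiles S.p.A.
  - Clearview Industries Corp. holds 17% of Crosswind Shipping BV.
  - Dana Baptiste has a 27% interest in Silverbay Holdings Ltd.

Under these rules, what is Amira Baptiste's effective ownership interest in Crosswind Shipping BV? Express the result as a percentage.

By spousal attribution (R2), Amira Baptiste is treated as also owning Dana Baptiste's interest in Highfield Textiles S.p.A, giving 39% + 34% = 73%.
By spousal attribution (R2), Amira Baptiste is treated as also owning Dana Baptiste's interest in Silverbay Holdings Ltd, giving 28% + 27% = 55%.
By spousal attribution (R2), Amira Baptiste is treated as owning Dana Baptiste's 25% interest in Clearview Industries Corp.
Chain via Highfield Textiles S.p.A. (R3): 73% × 11% = 8.03% of Crosswind Shipping BV.
Chain via Silverbay Holdings Ltd (R3): 55% × 19% = 10.45% of Crosswind Shipping BV.
Chain via Clearview Industries Corp. (R3): 25% × 17% = 4.25% of Crosswind Shipping BV.
Aggregating (R1): 8.03% + 10.45% + 4.25% = 22.73%.

22.73%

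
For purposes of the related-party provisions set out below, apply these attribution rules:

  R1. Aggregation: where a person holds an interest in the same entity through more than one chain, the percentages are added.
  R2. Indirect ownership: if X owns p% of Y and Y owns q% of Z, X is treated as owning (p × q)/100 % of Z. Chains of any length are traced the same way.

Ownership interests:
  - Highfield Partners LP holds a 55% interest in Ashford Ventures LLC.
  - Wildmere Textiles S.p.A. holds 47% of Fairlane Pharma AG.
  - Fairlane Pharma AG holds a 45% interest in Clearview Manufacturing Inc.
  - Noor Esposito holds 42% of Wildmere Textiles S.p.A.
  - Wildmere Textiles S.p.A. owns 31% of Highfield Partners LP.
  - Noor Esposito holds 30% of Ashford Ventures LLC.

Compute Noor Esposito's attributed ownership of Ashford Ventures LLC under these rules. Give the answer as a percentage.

Chain via Wildmere Textiles S.p.A. → Highfield Partners LP (R2): 42% × 31% × 55% = 7.161% of Ashford Ventures LLC.
Direct interest in Ashford Ventures LLC: 30%.
Aggregating (R1): 7.161% + 30% = 37.161%.

37.161%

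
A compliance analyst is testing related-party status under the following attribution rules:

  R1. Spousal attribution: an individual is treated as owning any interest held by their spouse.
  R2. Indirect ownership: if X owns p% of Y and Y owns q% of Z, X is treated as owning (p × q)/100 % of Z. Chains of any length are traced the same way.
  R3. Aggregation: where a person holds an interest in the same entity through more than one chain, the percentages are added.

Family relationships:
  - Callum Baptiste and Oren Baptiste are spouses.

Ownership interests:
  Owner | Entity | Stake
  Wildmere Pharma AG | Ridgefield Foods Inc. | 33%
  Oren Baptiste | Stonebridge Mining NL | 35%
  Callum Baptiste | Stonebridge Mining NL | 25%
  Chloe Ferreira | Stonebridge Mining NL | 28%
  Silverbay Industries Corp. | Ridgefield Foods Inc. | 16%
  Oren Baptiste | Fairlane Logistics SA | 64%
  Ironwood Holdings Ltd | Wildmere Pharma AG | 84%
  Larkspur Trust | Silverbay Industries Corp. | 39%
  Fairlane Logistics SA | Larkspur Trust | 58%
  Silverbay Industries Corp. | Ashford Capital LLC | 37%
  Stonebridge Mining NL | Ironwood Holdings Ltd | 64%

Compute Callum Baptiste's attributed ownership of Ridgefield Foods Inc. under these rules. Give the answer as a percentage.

12.960768%

By spousal attribution (R1), Callum Baptiste is treated as also owning Oren Baptiste's interest in Stonebridge Mining NL, giving 25% + 35% = 60%.
By spousal attribution (R1), Callum Baptiste is treated as owning Oren Baptiste's 64% interest in Fairlane Logistics SA.
Chain via Stonebridge Mining NL → Ironwood Holdings Ltd → Wildmere Pharma AG (R2): 60% × 64% × 84% × 33% = 10.64448% of Ridgefield Foods Inc.
Chain via Fairlane Logistics SA → Larkspur Trust → Silverbay Industries Corp. (R2): 64% × 58% × 39% × 16% = 2.316288% of Ridgefield Foods Inc.
Aggregating (R3): 10.64448% + 2.316288% = 12.960768%.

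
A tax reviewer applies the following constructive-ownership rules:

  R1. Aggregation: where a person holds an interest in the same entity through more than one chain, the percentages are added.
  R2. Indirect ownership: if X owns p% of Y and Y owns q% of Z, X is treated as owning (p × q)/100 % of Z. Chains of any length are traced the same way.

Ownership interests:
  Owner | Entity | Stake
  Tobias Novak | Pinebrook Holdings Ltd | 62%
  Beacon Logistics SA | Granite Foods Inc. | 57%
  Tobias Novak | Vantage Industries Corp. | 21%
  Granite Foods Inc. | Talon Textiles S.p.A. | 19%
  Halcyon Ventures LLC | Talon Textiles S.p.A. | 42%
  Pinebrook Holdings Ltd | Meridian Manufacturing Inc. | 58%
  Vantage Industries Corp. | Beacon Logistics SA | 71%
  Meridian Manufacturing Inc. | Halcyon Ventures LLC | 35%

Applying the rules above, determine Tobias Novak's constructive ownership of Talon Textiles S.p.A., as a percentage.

Chain via Pinebrook Holdings Ltd → Meridian Manufacturing Inc. → Halcyon Ventures LLC (R2): 62% × 58% × 35% × 42% = 5.28612% of Talon Textiles S.p.A.
Chain via Vantage Industries Corp. → Beacon Logistics SA → Granite Foods Inc. (R2): 21% × 71% × 57% × 19% = 1.614753% of Talon Textiles S.p.A.
Aggregating (R1): 5.28612% + 1.614753% = 6.900873%.

6.900873%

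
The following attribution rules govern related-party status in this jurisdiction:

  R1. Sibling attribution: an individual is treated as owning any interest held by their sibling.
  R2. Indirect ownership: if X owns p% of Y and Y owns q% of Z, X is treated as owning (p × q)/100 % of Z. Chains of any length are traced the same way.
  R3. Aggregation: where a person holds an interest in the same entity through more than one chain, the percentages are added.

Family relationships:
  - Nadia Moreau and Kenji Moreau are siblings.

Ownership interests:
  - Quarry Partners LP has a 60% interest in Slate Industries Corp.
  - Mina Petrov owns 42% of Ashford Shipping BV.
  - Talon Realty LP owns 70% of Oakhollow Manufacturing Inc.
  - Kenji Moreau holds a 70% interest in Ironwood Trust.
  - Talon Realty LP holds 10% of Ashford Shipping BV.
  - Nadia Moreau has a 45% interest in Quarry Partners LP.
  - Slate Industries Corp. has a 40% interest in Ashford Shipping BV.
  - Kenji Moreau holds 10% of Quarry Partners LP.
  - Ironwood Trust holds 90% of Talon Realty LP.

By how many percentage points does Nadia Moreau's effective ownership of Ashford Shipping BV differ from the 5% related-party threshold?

14.5

By sibling attribution (R1), Nadia Moreau is treated as also owning Kenji Moreau's interest in Quarry Partners LP, giving 45% + 10% = 55%.
By sibling attribution (R1), Nadia Moreau is treated as owning Kenji Moreau's 70% interest in Ironwood Trust.
Chain via Quarry Partners LP → Slate Industries Corp. (R2): 55% × 60% × 40% = 13.2% of Ashford Shipping BV.
Chain via Ironwood Trust → Talon Realty LP (R2): 70% × 90% × 10% = 6.3% of Ashford Shipping BV.
Aggregating (R3): 13.2% + 6.3% = 19.5%.
19.5% exceeds the 5% threshold by 14.5 percentage points.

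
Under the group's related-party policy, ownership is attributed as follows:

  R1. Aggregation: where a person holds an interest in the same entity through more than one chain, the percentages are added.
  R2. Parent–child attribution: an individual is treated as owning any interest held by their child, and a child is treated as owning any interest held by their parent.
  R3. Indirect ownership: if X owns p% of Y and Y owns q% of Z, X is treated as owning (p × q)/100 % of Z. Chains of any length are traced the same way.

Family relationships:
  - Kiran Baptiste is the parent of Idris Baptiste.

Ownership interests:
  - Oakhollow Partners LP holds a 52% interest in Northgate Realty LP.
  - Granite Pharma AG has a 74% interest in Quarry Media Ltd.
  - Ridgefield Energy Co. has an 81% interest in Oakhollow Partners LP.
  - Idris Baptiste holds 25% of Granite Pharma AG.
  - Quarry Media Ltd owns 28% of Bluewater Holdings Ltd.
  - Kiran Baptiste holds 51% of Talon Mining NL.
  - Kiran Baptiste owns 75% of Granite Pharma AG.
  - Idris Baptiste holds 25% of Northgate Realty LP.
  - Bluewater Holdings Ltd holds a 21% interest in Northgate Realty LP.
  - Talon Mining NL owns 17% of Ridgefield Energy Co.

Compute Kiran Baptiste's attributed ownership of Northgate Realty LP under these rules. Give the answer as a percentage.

33.003004%

By parent–child attribution (R2), Kiran Baptiste is treated as also owning Idris Baptiste's interest in Granite Pharma AG, giving 75% + 25% = 100%.
By parent–child attribution (R2), Kiran Baptiste is treated as owning Idris Baptiste's 25% interest in Northgate Realty LP.
Chain via Talon Mining NL → Ridgefield Energy Co. → Oakhollow Partners LP (R3): 51% × 17% × 81% × 52% = 3.651804% of Northgate Realty LP.
Chain via Granite Pharma AG → Quarry Media Ltd → Bluewater Holdings Ltd (R3): 100% × 74% × 28% × 21% = 4.3512% of Northgate Realty LP.
Direct interest in Northgate Realty LP: 25%.
Aggregating (R1): 3.651804% + 4.3512% + 25% = 33.003004%.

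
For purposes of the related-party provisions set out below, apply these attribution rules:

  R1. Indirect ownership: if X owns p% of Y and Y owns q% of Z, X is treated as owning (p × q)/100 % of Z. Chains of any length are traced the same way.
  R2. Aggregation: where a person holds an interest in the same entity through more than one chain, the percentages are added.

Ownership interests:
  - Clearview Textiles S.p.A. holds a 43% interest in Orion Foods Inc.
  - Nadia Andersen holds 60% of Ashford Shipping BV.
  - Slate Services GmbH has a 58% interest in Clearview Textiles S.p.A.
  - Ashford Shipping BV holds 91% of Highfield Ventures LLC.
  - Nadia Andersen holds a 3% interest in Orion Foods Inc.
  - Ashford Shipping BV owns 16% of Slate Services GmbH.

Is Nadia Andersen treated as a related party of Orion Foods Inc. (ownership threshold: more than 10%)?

No

Chain via Ashford Shipping BV → Slate Services GmbH → Clearview Textiles S.p.A. (R1): 60% × 16% × 58% × 43% = 2.39424% of Orion Foods Inc.
Direct interest in Orion Foods Inc: 3%.
Aggregating (R2): 2.39424% + 3% = 5.39424%.
5.39424% does not exceed the 10% threshold, so Nadia is not a related party to Orion Foods Inc.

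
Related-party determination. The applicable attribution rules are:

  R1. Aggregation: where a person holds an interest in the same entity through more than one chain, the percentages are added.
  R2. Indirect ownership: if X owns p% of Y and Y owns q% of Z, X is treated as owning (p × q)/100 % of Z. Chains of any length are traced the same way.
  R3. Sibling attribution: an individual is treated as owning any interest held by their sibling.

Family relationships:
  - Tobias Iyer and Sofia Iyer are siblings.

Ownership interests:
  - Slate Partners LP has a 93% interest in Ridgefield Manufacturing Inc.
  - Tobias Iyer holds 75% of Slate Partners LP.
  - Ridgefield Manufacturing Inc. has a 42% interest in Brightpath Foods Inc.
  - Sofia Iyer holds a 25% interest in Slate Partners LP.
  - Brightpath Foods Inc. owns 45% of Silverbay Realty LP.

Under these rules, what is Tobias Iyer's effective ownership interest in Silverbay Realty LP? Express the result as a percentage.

17.577%

By sibling attribution (R3), Tobias Iyer is treated as also owning Sofia Iyer's interest in Slate Partners LP, giving 75% + 25% = 100%.
Chain via Slate Partners LP → Ridgefield Manufacturing Inc. → Brightpath Foods Inc. (R2): 100% × 93% × 42% × 45% = 17.577% of Silverbay Realty LP.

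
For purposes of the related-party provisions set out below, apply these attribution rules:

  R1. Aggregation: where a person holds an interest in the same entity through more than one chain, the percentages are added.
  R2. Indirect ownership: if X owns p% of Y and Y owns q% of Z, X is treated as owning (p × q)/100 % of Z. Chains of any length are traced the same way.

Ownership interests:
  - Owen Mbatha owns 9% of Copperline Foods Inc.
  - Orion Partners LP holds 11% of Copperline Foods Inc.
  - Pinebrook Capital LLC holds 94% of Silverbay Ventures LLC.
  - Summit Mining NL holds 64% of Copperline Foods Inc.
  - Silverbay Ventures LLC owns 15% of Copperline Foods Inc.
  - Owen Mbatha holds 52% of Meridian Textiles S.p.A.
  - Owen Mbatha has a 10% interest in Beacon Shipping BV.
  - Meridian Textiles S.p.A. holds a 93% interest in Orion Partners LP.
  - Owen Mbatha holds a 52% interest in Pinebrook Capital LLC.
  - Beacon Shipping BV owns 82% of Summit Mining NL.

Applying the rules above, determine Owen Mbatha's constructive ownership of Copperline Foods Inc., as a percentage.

26.8996%

Chain via Beacon Shipping BV → Summit Mining NL (R2): 10% × 82% × 64% = 5.248% of Copperline Foods Inc.
Chain via Meridian Textiles S.p.A. → Orion Partners LP (R2): 52% × 93% × 11% = 5.3196% of Copperline Foods Inc.
Chain via Pinebrook Capital LLC → Silverbay Ventures LLC (R2): 52% × 94% × 15% = 7.332% of Copperline Foods Inc.
Direct interest in Copperline Foods Inc: 9%.
Aggregating (R1): 5.248% + 5.3196% + 7.332% + 9% = 26.8996%.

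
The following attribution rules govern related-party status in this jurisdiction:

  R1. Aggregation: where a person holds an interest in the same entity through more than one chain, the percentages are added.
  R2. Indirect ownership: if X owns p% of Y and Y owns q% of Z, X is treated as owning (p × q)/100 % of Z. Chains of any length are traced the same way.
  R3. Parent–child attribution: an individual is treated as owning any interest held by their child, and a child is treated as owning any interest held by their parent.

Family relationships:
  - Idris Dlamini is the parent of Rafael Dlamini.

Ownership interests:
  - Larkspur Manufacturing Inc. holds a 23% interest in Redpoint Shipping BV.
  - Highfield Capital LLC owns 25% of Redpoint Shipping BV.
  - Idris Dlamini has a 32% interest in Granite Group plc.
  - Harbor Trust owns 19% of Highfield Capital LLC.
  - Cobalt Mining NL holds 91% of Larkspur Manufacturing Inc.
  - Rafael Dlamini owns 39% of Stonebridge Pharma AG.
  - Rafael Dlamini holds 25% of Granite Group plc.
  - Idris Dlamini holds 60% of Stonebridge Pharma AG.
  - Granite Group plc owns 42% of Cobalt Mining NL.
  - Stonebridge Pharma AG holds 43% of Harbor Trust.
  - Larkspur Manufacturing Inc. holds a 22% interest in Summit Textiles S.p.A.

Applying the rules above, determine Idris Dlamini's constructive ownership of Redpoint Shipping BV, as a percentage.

By parent–child attribution (R3), Idris Dlamini is treated as also owning Rafael Dlamini's interest in Stonebridge Pharma AG, giving 60% + 39% = 99%.
By parent–child attribution (R3), Idris Dlamini is treated as also owning Rafael Dlamini's interest in Granite Group plc, giving 32% + 25% = 57%.
Chain via Stonebridge Pharma AG → Harbor Trust → Highfield Capital LLC (R2): 99% × 43% × 19% × 25% = 2.022075% of Redpoint Shipping BV.
Chain via Granite Group plc → Cobalt Mining NL → Larkspur Manufacturing Inc. (R2): 57% × 42% × 91% × 23% = 5.010642% of Redpoint Shipping BV.
Aggregating (R1): 2.022075% + 5.010642% = 7.032717%.

7.032717%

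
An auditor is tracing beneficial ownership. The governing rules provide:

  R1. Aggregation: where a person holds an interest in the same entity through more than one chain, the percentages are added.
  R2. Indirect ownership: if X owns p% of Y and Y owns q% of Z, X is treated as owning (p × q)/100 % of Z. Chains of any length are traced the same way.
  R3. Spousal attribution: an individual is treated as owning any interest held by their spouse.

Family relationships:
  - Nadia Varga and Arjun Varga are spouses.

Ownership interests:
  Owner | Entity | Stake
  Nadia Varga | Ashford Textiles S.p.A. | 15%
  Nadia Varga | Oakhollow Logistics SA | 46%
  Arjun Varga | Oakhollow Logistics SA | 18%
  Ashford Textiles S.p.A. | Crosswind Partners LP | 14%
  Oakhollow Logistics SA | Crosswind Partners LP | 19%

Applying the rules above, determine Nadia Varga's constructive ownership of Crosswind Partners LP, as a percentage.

14.26%

By spousal attribution (R3), Nadia Varga is treated as also owning Arjun Varga's interest in Oakhollow Logistics SA, giving 46% + 18% = 64%.
Chain via Oakhollow Logistics SA (R2): 64% × 19% = 12.16% of Crosswind Partners LP.
Chain via Ashford Textiles S.p.A. (R2): 15% × 14% = 2.1% of Crosswind Partners LP.
Aggregating (R1): 12.16% + 2.1% = 14.26%.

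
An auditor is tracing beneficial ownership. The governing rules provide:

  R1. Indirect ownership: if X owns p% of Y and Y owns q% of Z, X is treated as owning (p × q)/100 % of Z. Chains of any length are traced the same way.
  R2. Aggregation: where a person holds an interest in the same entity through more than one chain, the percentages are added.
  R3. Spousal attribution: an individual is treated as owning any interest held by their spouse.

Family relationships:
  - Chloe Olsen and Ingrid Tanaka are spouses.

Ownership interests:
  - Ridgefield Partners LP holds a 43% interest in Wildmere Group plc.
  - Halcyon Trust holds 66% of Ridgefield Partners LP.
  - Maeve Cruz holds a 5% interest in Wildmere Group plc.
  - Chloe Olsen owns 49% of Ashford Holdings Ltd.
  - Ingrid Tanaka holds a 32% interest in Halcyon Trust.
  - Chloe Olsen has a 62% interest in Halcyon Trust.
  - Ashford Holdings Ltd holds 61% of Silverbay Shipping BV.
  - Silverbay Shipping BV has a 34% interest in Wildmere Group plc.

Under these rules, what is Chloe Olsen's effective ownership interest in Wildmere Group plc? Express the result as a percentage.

By spousal attribution (R3), Chloe Olsen is treated as also owning Ingrid Tanaka's interest in Halcyon Trust, giving 62% + 32% = 94%.
Chain via Ashford Holdings Ltd → Silverbay Shipping BV (R1): 49% × 61% × 34% = 10.1626% of Wildmere Group plc.
Chain via Halcyon Trust → Ridgefield Partners LP (R1): 94% × 66% × 43% = 26.6772% of Wildmere Group plc.
Aggregating (R2): 10.1626% + 26.6772% = 36.8398%.

36.8398%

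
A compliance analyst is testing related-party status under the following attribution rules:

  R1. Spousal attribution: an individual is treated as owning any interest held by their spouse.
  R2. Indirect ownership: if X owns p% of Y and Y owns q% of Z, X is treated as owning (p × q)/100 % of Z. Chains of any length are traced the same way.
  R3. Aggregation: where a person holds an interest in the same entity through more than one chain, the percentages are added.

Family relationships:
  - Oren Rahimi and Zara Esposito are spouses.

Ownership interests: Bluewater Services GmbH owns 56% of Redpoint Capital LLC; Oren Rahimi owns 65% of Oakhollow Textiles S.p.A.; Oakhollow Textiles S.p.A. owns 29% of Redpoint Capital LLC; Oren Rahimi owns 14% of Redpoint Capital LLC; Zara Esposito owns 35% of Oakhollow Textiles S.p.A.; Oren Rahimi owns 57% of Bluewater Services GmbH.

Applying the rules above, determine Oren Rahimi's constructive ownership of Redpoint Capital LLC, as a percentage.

74.92%

By spousal attribution (R1), Oren Rahimi is treated as also owning Zara Esposito's interest in Oakhollow Textiles S.p.A, giving 65% + 35% = 100%.
Chain via Oakhollow Textiles S.p.A. (R2): 100% × 29% = 29% of Redpoint Capital LLC.
Chain via Bluewater Services GmbH (R2): 57% × 56% = 31.92% of Redpoint Capital LLC.
Direct interest in Redpoint Capital LLC: 14%.
Aggregating (R3): 29% + 31.92% + 14% = 74.92%.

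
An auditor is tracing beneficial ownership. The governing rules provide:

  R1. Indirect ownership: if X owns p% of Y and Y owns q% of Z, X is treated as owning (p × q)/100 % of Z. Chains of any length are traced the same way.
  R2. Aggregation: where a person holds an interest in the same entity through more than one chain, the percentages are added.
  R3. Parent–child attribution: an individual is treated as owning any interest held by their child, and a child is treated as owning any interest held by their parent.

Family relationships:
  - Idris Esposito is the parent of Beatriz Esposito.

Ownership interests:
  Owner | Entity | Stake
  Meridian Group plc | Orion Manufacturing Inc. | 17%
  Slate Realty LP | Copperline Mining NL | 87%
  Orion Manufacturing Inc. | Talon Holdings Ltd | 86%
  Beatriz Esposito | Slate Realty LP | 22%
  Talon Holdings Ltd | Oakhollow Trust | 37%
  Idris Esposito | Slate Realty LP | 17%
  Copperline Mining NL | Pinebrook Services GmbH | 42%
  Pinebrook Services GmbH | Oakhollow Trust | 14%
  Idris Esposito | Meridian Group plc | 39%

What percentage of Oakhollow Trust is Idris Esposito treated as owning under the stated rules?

4.10475%

By parent–child attribution (R3), Idris Esposito is treated as also owning Beatriz Esposito's interest in Slate Realty LP, giving 17% + 22% = 39%.
Chain via Slate Realty LP → Copperline Mining NL → Pinebrook Services GmbH (R1): 39% × 87% × 42% × 14% = 1.995084% of Oakhollow Trust.
Chain via Meridian Group plc → Orion Manufacturing Inc. → Talon Holdings Ltd (R1): 39% × 17% × 86% × 37% = 2.109666% of Oakhollow Trust.
Aggregating (R2): 1.995084% + 2.109666% = 4.10475%.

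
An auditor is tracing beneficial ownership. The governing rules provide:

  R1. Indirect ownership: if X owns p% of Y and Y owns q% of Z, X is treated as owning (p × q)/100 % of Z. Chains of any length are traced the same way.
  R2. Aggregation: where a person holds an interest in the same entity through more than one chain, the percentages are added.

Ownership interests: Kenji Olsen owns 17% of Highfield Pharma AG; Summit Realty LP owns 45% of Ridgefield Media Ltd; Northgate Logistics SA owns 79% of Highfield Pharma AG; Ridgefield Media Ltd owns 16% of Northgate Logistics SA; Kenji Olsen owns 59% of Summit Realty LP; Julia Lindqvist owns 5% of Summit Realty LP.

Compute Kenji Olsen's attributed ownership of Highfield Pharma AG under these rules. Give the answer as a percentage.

Chain via Summit Realty LP → Ridgefield Media Ltd → Northgate Logistics SA (R1): 59% × 45% × 16% × 79% = 3.35592% of Highfield Pharma AG.
Direct interest in Highfield Pharma AG: 17%.
Aggregating (R2): 3.35592% + 17% = 20.35592%.

20.35592%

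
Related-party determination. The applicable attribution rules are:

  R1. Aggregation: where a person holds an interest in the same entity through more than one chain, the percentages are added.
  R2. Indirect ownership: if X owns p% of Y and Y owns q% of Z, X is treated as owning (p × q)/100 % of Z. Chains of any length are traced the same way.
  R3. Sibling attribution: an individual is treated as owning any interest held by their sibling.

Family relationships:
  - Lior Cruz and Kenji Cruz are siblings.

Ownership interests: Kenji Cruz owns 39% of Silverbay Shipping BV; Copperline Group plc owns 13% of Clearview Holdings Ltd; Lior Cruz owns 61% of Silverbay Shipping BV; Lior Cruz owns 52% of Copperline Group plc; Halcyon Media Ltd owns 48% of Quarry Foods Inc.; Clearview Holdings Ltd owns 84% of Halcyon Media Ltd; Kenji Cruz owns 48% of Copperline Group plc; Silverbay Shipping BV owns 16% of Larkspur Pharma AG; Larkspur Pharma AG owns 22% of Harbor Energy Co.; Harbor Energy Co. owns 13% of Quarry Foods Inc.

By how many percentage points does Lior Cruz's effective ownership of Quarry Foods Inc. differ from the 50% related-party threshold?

By sibling attribution (R3), Lior Cruz is treated as also owning Kenji Cruz's interest in Copperline Group plc, giving 52% + 48% = 100%.
By sibling attribution (R3), Lior Cruz is treated as also owning Kenji Cruz's interest in Silverbay Shipping BV, giving 61% + 39% = 100%.
Chain via Copperline Group plc → Clearview Holdings Ltd → Halcyon Media Ltd (R2): 100% × 13% × 84% × 48% = 5.2416% of Quarry Foods Inc.
Chain via Silverbay Shipping BV → Larkspur Pharma AG → Harbor Energy Co. (R2): 100% × 16% × 22% × 13% = 0.4576% of Quarry Foods Inc.
Aggregating (R1): 5.2416% + 0.4576% = 5.6992%.
5.6992% falls short of the 50% threshold by 44.3008 percentage points.

44.3008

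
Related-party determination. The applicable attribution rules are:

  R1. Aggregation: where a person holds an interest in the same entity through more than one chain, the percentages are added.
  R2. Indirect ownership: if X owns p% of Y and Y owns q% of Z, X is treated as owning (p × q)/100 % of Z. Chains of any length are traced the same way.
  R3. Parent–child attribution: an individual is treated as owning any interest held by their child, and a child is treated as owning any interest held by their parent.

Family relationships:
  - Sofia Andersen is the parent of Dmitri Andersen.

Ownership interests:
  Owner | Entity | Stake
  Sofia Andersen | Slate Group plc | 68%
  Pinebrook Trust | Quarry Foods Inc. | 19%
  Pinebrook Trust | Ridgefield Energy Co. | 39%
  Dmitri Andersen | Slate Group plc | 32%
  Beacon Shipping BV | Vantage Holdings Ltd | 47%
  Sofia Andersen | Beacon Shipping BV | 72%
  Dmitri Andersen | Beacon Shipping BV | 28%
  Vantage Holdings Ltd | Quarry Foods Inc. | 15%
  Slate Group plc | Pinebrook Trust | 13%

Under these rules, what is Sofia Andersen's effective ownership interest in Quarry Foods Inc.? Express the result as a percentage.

By parent–child attribution (R3), Sofia Andersen is treated as also owning Dmitri Andersen's interest in Beacon Shipping BV, giving 72% + 28% = 100%.
By parent–child attribution (R3), Sofia Andersen is treated as also owning Dmitri Andersen's interest in Slate Group plc, giving 68% + 32% = 100%.
Chain via Beacon Shipping BV → Vantage Holdings Ltd (R2): 100% × 47% × 15% = 7.05% of Quarry Foods Inc.
Chain via Slate Group plc → Pinebrook Trust (R2): 100% × 13% × 19% = 2.47% of Quarry Foods Inc.
Aggregating (R1): 7.05% + 2.47% = 9.52%.

9.52%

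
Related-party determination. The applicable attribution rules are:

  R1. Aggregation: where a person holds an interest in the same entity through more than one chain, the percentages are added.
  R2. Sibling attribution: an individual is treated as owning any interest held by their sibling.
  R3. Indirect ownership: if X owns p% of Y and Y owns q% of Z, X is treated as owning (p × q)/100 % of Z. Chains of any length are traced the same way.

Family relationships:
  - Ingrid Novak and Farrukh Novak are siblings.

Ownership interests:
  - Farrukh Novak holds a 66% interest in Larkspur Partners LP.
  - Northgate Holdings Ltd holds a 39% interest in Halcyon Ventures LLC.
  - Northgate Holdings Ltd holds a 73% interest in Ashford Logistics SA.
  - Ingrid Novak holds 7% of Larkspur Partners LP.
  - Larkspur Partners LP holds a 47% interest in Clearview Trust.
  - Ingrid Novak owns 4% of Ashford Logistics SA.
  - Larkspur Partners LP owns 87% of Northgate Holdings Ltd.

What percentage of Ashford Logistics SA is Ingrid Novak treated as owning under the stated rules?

50.3623%

By sibling attribution (R2), Ingrid Novak is treated as also owning Farrukh Novak's interest in Larkspur Partners LP, giving 7% + 66% = 73%.
Chain via Larkspur Partners LP → Northgate Holdings Ltd (R3): 73% × 87% × 73% = 46.3623% of Ashford Logistics SA.
Direct interest in Ashford Logistics SA: 4%.
Aggregating (R1): 46.3623% + 4% = 50.3623%.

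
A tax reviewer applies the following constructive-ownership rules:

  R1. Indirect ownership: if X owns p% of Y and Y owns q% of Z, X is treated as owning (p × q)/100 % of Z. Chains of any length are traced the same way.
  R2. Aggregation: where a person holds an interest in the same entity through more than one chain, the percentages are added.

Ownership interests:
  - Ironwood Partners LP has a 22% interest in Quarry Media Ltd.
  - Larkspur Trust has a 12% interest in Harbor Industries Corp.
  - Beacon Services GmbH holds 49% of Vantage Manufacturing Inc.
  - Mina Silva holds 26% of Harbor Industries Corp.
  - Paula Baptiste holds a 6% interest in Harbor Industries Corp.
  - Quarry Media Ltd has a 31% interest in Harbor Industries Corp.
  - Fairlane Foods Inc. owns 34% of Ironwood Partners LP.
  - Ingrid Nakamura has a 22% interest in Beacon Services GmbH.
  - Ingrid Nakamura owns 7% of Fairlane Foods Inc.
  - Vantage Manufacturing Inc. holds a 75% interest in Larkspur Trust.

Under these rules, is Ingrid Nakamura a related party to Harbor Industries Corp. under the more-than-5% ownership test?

Chain via Beacon Services GmbH → Vantage Manufacturing Inc. → Larkspur Trust (R1): 22% × 49% × 75% × 12% = 0.9702% of Harbor Industries Corp.
Chain via Fairlane Foods Inc. → Ironwood Partners LP → Quarry Media Ltd (R1): 7% × 34% × 22% × 31% = 0.162316% of Harbor Industries Corp.
Aggregating (R2): 0.9702% + 0.162316% = 1.132516%.
1.132516% does not exceed the 5% threshold, so Ingrid is not a related party to Harbor Industries Corp.

No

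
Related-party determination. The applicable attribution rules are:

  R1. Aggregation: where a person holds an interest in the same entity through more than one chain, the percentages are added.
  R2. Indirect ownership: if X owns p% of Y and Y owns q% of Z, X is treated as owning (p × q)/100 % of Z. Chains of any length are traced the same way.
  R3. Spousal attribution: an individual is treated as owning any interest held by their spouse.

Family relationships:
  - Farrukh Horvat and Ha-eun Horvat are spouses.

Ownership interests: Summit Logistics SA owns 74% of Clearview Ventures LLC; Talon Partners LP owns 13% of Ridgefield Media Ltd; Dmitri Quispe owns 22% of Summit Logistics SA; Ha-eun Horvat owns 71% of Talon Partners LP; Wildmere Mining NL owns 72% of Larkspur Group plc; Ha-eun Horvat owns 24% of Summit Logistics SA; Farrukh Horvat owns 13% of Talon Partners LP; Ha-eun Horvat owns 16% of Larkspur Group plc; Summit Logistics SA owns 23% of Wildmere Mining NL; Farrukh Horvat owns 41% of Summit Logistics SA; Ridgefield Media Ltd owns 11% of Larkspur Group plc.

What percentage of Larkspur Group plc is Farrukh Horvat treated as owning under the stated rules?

27.9652%

By spousal attribution (R3), Farrukh Horvat is treated as also owning Ha-eun Horvat's interest in Talon Partners LP, giving 13% + 71% = 84%.
By spousal attribution (R3), Farrukh Horvat is treated as also owning Ha-eun Horvat's interest in Summit Logistics SA, giving 41% + 24% = 65%.
By spousal attribution (R3), Farrukh Horvat is treated as owning Ha-eun Horvat's 16% interest in Larkspur Group plc.
Chain via Talon Partners LP → Ridgefield Media Ltd (R2): 84% × 13% × 11% = 1.2012% of Larkspur Group plc.
Chain via Summit Logistics SA → Wildmere Mining NL (R2): 65% × 23% × 72% = 10.764% of Larkspur Group plc.
Direct interest in Larkspur Group plc: 16%.
Aggregating (R1): 1.2012% + 10.764% + 16% = 27.9652%.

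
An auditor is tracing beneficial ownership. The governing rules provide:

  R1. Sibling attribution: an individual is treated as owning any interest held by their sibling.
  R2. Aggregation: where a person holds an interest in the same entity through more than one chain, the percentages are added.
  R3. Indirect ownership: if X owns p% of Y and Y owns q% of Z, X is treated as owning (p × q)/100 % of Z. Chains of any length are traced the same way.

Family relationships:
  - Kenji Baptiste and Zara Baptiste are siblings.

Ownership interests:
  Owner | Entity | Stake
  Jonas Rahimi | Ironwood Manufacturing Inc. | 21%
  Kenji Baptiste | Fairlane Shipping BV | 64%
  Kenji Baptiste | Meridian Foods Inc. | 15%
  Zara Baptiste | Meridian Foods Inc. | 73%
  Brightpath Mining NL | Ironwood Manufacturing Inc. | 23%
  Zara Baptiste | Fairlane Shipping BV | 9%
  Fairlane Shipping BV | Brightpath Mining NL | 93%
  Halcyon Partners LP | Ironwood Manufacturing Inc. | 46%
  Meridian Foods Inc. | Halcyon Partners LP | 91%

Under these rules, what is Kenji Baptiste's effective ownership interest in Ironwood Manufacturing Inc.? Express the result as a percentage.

By sibling attribution (R1), Kenji Baptiste is treated as also owning Zara Baptiste's interest in Fairlane Shipping BV, giving 64% + 9% = 73%.
By sibling attribution (R1), Kenji Baptiste is treated as also owning Zara Baptiste's interest in Meridian Foods Inc, giving 15% + 73% = 88%.
Chain via Fairlane Shipping BV → Brightpath Mining NL (R3): 73% × 93% × 23% = 15.6147% of Ironwood Manufacturing Inc.
Chain via Meridian Foods Inc. → Halcyon Partners LP (R3): 88% × 91% × 46% = 36.8368% of Ironwood Manufacturing Inc.
Aggregating (R2): 15.6147% + 36.8368% = 52.4515%.

52.4515%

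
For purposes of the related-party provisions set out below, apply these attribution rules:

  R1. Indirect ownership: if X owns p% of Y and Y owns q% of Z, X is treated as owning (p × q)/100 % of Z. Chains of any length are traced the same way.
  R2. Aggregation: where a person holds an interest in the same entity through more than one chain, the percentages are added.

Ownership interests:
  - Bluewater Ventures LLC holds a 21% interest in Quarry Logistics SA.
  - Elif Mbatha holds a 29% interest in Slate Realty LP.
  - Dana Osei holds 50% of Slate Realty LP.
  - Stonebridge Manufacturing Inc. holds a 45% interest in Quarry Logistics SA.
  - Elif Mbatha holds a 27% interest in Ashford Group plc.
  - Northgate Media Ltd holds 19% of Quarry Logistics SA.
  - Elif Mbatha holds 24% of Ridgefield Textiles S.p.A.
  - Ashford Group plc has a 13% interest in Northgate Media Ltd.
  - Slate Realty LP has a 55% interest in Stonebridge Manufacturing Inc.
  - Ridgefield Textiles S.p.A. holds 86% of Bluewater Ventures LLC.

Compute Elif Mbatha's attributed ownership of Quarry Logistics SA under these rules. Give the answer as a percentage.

12.1788%

Chain via Slate Realty LP → Stonebridge Manufacturing Inc. (R1): 29% × 55% × 45% = 7.1775% of Quarry Logistics SA.
Chain via Ridgefield Textiles S.p.A. → Bluewater Ventures LLC (R1): 24% × 86% × 21% = 4.3344% of Quarry Logistics SA.
Chain via Ashford Group plc → Northgate Media Ltd (R1): 27% × 13% × 19% = 0.6669% of Quarry Logistics SA.
Aggregating (R2): 7.1775% + 4.3344% + 0.6669% = 12.1788%.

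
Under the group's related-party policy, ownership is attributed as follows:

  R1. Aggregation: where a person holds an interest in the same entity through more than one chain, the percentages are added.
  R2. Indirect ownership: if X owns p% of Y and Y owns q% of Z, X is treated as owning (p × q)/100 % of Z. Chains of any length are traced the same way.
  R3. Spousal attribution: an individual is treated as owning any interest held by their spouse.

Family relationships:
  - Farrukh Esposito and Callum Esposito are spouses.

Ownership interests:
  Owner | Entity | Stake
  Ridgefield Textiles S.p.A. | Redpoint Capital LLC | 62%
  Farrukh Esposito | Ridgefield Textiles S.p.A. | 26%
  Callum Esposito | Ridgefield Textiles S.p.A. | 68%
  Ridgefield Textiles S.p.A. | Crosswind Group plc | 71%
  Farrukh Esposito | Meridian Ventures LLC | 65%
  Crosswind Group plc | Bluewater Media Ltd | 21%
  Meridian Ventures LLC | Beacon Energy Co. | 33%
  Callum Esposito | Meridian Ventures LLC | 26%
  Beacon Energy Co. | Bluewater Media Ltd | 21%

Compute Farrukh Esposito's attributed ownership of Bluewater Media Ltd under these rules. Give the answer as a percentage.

20.3217%

By spousal attribution (R3), Farrukh Esposito is treated as also owning Callum Esposito's interest in Ridgefield Textiles S.p.A, giving 26% + 68% = 94%.
By spousal attribution (R3), Farrukh Esposito is treated as also owning Callum Esposito's interest in Meridian Ventures LLC, giving 65% + 26% = 91%.
Chain via Ridgefield Textiles S.p.A. → Crosswind Group plc (R2): 94% × 71% × 21% = 14.0154% of Bluewater Media Ltd.
Chain via Meridian Ventures LLC → Beacon Energy Co. (R2): 91% × 33% × 21% = 6.3063% of Bluewater Media Ltd.
Aggregating (R1): 14.0154% + 6.3063% = 20.3217%.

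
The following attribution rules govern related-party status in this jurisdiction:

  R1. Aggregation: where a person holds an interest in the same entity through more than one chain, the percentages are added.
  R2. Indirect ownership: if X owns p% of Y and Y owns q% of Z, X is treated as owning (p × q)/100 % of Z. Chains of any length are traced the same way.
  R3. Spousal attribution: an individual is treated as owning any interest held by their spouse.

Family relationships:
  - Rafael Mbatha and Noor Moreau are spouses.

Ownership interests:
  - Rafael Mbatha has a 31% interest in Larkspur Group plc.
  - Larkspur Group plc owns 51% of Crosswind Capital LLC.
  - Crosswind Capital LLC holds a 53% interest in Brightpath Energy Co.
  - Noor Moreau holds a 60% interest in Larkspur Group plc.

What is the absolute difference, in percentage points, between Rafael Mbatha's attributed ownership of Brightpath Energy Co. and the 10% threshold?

By spousal attribution (R3), Rafael Mbatha is treated as also owning Noor Moreau's interest in Larkspur Group plc, giving 31% + 60% = 91%.
Chain via Larkspur Group plc → Crosswind Capital LLC (R2): 91% × 51% × 53% = 24.5973% of Brightpath Energy Co.
24.5973% exceeds the 10% threshold by 14.5973 percentage points.

14.5973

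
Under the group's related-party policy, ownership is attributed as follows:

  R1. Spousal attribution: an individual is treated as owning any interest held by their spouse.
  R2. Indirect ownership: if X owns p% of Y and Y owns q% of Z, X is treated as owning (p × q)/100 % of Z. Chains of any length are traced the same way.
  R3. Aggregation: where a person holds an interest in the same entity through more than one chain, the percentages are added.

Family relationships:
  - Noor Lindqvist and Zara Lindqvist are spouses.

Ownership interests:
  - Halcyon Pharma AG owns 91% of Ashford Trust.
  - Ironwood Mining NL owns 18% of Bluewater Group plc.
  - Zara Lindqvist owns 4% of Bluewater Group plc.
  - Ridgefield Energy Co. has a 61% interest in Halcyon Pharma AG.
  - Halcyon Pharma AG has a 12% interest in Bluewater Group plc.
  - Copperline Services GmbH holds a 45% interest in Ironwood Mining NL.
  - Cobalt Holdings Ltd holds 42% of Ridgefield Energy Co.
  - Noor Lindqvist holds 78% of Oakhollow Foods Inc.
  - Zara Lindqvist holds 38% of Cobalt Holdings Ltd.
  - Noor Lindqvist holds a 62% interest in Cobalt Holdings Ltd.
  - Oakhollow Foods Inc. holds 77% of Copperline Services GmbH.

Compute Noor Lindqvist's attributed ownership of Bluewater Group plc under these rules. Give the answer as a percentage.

By spousal attribution (R1), Noor Lindqvist is treated as also owning Zara Lindqvist's interest in Cobalt Holdings Ltd, giving 62% + 38% = 100%.
By spousal attribution (R1), Noor Lindqvist is treated as owning Zara Lindqvist's 4% interest in Bluewater Group plc.
Chain via Cobalt Holdings Ltd → Ridgefield Energy Co. → Halcyon Pharma AG (R2): 100% × 42% × 61% × 12% = 3.0744% of Bluewater Group plc.
Chain via Oakhollow Foods Inc. → Copperline Services GmbH → Ironwood Mining NL (R2): 78% × 77% × 45% × 18% = 4.86486% of Bluewater Group plc.
Direct interest in Bluewater Group plc: 4%.
Aggregating (R3): 3.0744% + 4.86486% + 4% = 11.93926%.

11.93926%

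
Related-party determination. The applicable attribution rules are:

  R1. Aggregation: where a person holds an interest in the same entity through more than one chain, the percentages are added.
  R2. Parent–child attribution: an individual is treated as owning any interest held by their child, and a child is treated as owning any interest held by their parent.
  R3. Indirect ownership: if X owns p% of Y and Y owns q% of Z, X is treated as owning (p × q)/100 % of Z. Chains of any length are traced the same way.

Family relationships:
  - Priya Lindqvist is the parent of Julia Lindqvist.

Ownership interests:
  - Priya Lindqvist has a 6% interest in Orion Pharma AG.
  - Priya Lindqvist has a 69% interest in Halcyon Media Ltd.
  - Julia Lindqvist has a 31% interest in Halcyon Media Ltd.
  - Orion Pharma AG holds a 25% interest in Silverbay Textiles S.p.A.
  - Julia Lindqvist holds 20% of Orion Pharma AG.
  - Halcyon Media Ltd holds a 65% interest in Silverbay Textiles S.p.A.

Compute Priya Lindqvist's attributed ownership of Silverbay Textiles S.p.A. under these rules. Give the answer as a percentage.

By parent–child attribution (R2), Priya Lindqvist is treated as also owning Julia Lindqvist's interest in Halcyon Media Ltd, giving 69% + 31% = 100%.
By parent–child attribution (R2), Priya Lindqvist is treated as also owning Julia Lindqvist's interest in Orion Pharma AG, giving 6% + 20% = 26%.
Chain via Halcyon Media Ltd (R3): 100% × 65% = 65% of Silverbay Textiles S.p.A.
Chain via Orion Pharma AG (R3): 26% × 25% = 6.5% of Silverbay Textiles S.p.A.
Aggregating (R1): 65% + 6.5% = 71.5%.

71.5%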